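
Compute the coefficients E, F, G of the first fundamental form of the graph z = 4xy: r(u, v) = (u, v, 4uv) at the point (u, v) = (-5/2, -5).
E = 401;  F = 200;  G = 101

Partials: r_u = (1, 0, 4*v), r_v = (0, 1, 4*u). As functions of (u, v):
  E = r_u · r_u = 16*v^2 + 1,
  F = r_u · r_v = 16*u*v,
  G = r_v · r_v = 16*u^2 + 1.
Evaluating at (u, v) = (-5/2, -5): E = 401, F = 200, G = 101.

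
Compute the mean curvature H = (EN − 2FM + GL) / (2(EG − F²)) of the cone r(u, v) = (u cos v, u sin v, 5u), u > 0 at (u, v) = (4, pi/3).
H = 5*sqrt(26)/208

With E = 26, F = 0, G = u^2, L = 0, M = 0, N = 5*sqrt(26)*u^2/(26*Abs(u)), assemble
  H = (EN − 2FM + GL) / (2(EG − F²)) = 5*sqrt(26)/(52*Abs(u)).
At (u, v) = (4, pi/3): H = 5*sqrt(26)/208.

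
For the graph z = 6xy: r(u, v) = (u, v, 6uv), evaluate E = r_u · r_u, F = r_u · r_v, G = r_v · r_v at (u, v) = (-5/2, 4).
E = 577;  F = -360;  G = 226

Partials: r_u = (1, 0, 6*v), r_v = (0, 1, 6*u). As functions of (u, v):
  E = r_u · r_u = 36*v^2 + 1,
  F = r_u · r_v = 36*u*v,
  G = r_v · r_v = 36*u^2 + 1.
Evaluating at (u, v) = (-5/2, 4): E = 577, F = -360, G = 226.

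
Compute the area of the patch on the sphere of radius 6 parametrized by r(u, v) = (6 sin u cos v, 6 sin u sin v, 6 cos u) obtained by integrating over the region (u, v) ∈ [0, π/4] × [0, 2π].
Area = 36*pi*(2 - sqrt(2))

Area = ∫∫ √(EG − F²) du dv with √(EG − F²) = 36*Abs(sin(u)). Integrating over [0, π/4] × [0, 2π] gives 36*pi*(2 - sqrt(2)).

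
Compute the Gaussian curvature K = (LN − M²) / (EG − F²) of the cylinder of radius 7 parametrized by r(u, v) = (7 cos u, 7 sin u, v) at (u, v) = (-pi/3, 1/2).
K = 0

Coefficients of the first fundamental form: E = 49, F = 0, G = 1.
Coefficients of the second fundamental form: L = -7, M = 0, N = 0.
Assemble K = (LN − M²)/(EG − F²) = 0. At (u, v) = (-pi/3, 1/2): K = 0.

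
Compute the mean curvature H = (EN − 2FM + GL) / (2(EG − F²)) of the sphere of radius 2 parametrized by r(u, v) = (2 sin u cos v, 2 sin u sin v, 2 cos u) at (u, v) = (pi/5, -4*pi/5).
H = -1/2

With E = 4, F = 0, G = 4*sin(u)^2, L = -2*sin(u)/Abs(sin(u)), M = 0, N = -2*sin(u)^3/Abs(sin(u)), assemble
  H = (EN − 2FM + GL) / (2(EG − F²)) = -sin(u)/(2*Abs(sin(u))).
At (u, v) = (pi/5, -4*pi/5): H = -1/2.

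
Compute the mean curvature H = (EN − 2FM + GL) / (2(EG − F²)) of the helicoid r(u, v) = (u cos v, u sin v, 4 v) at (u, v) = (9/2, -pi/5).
H = 0

With E = 1, F = 0, G = u^2 + 16, L = 0, M = -4/sqrt(u^2 + 16), N = 0, assemble
  H = (EN − 2FM + GL) / (2(EG − F²)) = 0.
At (u, v) = (9/2, -pi/5): H = 0.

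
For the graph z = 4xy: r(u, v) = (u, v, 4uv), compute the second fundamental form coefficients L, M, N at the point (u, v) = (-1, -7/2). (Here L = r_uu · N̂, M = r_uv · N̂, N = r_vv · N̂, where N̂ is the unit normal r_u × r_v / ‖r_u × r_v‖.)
L = 0;  M = 4*sqrt(213)/213;  N = 0

Compute the unit normal N̂(u, v) = (-4*v/sqrt(16*u^2 + 16*v^2 + 1), -4*u/sqrt(16*u^2 + 16*v^2 + 1), 1/sqrt(16*u^2 + 16*v^2 + 1)), and the second partials r_uu, r_uv, r_vv. Take dot products:
  L(u, v) = r_uu · N̂ = 0,
  M(u, v) = r_uv · N̂ = 4/sqrt(16*u^2 + 16*v^2 + 1),
  N(u, v) = r_vv · N̂ = 0.
Evaluating at (u, v) = (-1, -7/2):
  L = 0, M = 4*sqrt(213)/213, N = 0.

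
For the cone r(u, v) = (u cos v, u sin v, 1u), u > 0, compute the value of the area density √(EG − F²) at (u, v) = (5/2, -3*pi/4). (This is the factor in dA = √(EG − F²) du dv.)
√(EG − F²)|_{(5/2, -3*pi/4)} = 5*sqrt(2)/2

E = 2, F = 0, G = u^2, so EG − F² = 2*u^2. Taking the positive square root: √(EG − F²) = sqrt(2)*Abs(u). At (u, v) = (5/2, -3*pi/4): 5*sqrt(2)/2.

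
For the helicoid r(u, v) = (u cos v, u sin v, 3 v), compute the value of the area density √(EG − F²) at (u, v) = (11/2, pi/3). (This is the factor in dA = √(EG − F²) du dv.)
√(EG − F²)|_{(11/2, pi/3)} = sqrt(157)/2

E = 1, F = 0, G = u^2 + 9, so EG − F² = u^2 + 9. Taking the positive square root: √(EG − F²) = sqrt(u^2 + 9). At (u, v) = (11/2, pi/3): sqrt(157)/2.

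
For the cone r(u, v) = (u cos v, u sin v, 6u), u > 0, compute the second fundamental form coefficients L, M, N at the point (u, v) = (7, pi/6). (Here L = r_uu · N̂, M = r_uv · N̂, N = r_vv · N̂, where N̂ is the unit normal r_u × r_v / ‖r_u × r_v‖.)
L = 0;  M = 0;  N = 42*sqrt(37)/37

Compute the unit normal N̂(u, v) = (-6*sqrt(37)*u*cos(v)/(37*Abs(u)), -6*sqrt(37)*u*sin(v)/(37*Abs(u)), sqrt(37)*u/(37*Abs(u))), and the second partials r_uu, r_uv, r_vv. Take dot products:
  L(u, v) = r_uu · N̂ = 0,
  M(u, v) = r_uv · N̂ = 0,
  N(u, v) = r_vv · N̂ = 6*sqrt(37)*u^2/(37*Abs(u)).
Evaluating at (u, v) = (7, pi/6):
  L = 0, M = 0, N = 42*sqrt(37)/37.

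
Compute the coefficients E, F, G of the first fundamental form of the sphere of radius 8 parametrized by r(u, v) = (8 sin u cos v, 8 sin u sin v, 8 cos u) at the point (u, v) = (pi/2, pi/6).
E = 64;  F = 0;  G = 64

Partials: r_u = (8*cos(u)*cos(v), 8*sin(v)*cos(u), -8*sin(u)), r_v = (-8*sin(u)*sin(v), 8*sin(u)*cos(v), 0). As functions of (u, v):
  E = r_u · r_u = 64,
  F = r_u · r_v = 0,
  G = r_v · r_v = 64*sin(u)^2.
Evaluating at (u, v) = (pi/2, pi/6): E = 64, F = 0, G = 64.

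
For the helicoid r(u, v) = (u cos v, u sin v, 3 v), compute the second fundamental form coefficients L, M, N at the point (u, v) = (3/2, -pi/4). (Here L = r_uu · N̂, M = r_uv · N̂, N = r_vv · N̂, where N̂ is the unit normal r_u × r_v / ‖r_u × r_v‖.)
L = 0;  M = -2*sqrt(5)/5;  N = 0

Compute the unit normal N̂(u, v) = (3*sin(v)/sqrt(u^2 + 9), -3*cos(v)/sqrt(u^2 + 9), u/sqrt(u^2 + 9)), and the second partials r_uu, r_uv, r_vv. Take dot products:
  L(u, v) = r_uu · N̂ = 0,
  M(u, v) = r_uv · N̂ = -3/sqrt(u^2 + 9),
  N(u, v) = r_vv · N̂ = 0.
Evaluating at (u, v) = (3/2, -pi/4):
  L = 0, M = -2*sqrt(5)/5, N = 0.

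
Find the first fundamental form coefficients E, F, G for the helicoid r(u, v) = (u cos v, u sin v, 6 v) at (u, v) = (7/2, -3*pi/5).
E = 1;  F = 0;  G = 193/4

Partials: r_u = (cos(v), sin(v), 0), r_v = (-u*sin(v), u*cos(v), 6). As functions of (u, v):
  E = r_u · r_u = 1,
  F = r_u · r_v = 0,
  G = r_v · r_v = u^2 + 36.
Evaluating at (u, v) = (7/2, -3*pi/5): E = 1, F = 0, G = 193/4.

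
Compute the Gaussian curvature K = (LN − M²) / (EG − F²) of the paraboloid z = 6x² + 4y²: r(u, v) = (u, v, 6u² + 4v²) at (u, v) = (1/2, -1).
K = 96/10201

Coefficients of the first fundamental form: E = 144*u^2 + 1, F = 96*u*v, G = 64*v^2 + 1.
Coefficients of the second fundamental form: L = 12/sqrt(144*u^2 + 64*v^2 + 1), M = 0, N = 8/sqrt(144*u^2 + 64*v^2 + 1).
Assemble K = (LN − M²)/(EG − F²) = 96/(20736*u^4 + 18432*u^2*v^2 + 288*u^2 + 4096*v^4 + 128*v^2 + 1). At (u, v) = (1/2, -1): K = 96/10201.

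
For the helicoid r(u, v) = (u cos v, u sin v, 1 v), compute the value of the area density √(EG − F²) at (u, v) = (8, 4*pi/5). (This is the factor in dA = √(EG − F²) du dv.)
√(EG − F²)|_{(8, 4*pi/5)} = sqrt(65)

E = 1, F = 0, G = u^2 + 1, so EG − F² = u^2 + 1. Taking the positive square root: √(EG − F²) = sqrt(u^2 + 1). At (u, v) = (8, 4*pi/5): sqrt(65).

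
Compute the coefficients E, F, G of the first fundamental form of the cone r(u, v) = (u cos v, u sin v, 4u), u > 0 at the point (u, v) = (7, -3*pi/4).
E = 17;  F = 0;  G = 49

Partials: r_u = (cos(v), sin(v), 4), r_v = (-u*sin(v), u*cos(v), 0). As functions of (u, v):
  E = r_u · r_u = 17,
  F = r_u · r_v = 0,
  G = r_v · r_v = u^2.
Evaluating at (u, v) = (7, -3*pi/4): E = 17, F = 0, G = 49.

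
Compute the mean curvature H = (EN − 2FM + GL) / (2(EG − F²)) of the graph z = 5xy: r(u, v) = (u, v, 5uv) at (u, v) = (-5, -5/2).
H = -12500*sqrt(3129)/9790641

With E = 25*v^2 + 1, F = 25*u*v, G = 25*u^2 + 1, L = 0, M = 5/sqrt(25*u^2 + 25*v^2 + 1), N = 0, assemble
  H = (EN − 2FM + GL) / (2(EG − F²)) = -125*u*v/(25*u^2 + 25*v^2 + 1)^(3/2).
At (u, v) = (-5, -5/2): H = -12500*sqrt(3129)/9790641.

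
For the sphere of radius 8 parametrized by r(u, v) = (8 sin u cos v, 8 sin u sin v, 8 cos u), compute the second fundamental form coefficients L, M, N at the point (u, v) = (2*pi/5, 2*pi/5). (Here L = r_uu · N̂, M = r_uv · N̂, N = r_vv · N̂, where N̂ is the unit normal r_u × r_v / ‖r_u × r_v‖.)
L = -8;  M = 0;  N = -5 - sqrt(5)

Compute the unit normal N̂(u, v) = (sin(u)^2*cos(v)/Abs(sin(u)), sin(u)^2*sin(v)/Abs(sin(u)), sin(2*u)/(2*Abs(sin(u)))), and the second partials r_uu, r_uv, r_vv. Take dot products:
  L(u, v) = r_uu · N̂ = -8*sin(u)/Abs(sin(u)),
  M(u, v) = r_uv · N̂ = 0,
  N(u, v) = r_vv · N̂ = -8*sin(u)^3/Abs(sin(u)).
Evaluating at (u, v) = (2*pi/5, 2*pi/5):
  L = -8, M = 0, N = -5 - sqrt(5).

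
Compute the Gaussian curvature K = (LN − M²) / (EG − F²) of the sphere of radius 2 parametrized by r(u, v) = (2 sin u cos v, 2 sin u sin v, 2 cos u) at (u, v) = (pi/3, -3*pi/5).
K = 1/4

Coefficients of the first fundamental form: E = 4, F = 0, G = 4*sin(u)^2.
Coefficients of the second fundamental form: L = -2*sin(u)/Abs(sin(u)), M = 0, N = -2*sin(u)^3/Abs(sin(u)).
Assemble K = (LN − M²)/(EG − F²) = 1/4. At (u, v) = (pi/3, -3*pi/5): K = 1/4.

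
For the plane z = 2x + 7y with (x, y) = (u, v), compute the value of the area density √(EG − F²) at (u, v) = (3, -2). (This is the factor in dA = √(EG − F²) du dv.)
√(EG − F²)|_{(3, -2)} = 3*sqrt(6)

E = 5, F = 14, G = 50, so EG − F² = 54. Taking the positive square root: √(EG − F²) = 3*sqrt(6). At (u, v) = (3, -2): 3*sqrt(6).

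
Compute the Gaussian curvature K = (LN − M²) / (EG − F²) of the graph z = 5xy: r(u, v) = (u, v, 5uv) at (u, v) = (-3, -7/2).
K = -400/4532641

Coefficients of the first fundamental form: E = 25*v^2 + 1, F = 25*u*v, G = 25*u^2 + 1.
Coefficients of the second fundamental form: L = 0, M = 5/sqrt(25*u^2 + 25*v^2 + 1), N = 0.
Assemble K = (LN − M²)/(EG − F²) = -25/(625*u^4 + 1250*u^2*v^2 + 50*u^2 + 625*v^4 + 50*v^2 + 1). At (u, v) = (-3, -7/2): K = -400/4532641.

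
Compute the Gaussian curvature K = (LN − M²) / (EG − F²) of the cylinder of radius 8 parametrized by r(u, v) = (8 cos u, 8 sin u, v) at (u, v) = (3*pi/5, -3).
K = 0

Coefficients of the first fundamental form: E = 64, F = 0, G = 1.
Coefficients of the second fundamental form: L = -8, M = 0, N = 0.
Assemble K = (LN − M²)/(EG − F²) = 0. At (u, v) = (3*pi/5, -3): K = 0.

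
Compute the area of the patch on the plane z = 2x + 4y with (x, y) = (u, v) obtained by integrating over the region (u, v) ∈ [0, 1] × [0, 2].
Area = 2*sqrt(21)

Area = ∫∫ √(EG − F²) du dv with √(EG − F²) = sqrt(21). Integrating over [0, 1] × [0, 2] gives 2*sqrt(21).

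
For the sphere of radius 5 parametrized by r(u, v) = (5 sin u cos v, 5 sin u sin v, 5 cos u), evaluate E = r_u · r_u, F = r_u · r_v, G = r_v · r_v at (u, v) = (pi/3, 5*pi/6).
E = 25;  F = 0;  G = 75/4

Partials: r_u = (5*cos(u)*cos(v), 5*sin(v)*cos(u), -5*sin(u)), r_v = (-5*sin(u)*sin(v), 5*sin(u)*cos(v), 0). As functions of (u, v):
  E = r_u · r_u = 25,
  F = r_u · r_v = 0,
  G = r_v · r_v = 25*sin(u)^2.
Evaluating at (u, v) = (pi/3, 5*pi/6): E = 25, F = 0, G = 75/4.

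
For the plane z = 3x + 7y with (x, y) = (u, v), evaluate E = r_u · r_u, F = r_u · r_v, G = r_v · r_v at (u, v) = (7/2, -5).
E = 10;  F = 21;  G = 50

Partials: r_u = (1, 0, 3), r_v = (0, 1, 7). As functions of (u, v):
  E = r_u · r_u = 10,
  F = r_u · r_v = 21,
  G = r_v · r_v = 50.
Evaluating at (u, v) = (7/2, -5): E = 10, F = 21, G = 50.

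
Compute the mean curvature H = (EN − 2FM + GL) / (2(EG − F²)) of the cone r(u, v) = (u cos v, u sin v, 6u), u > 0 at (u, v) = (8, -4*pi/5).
H = 3*sqrt(37)/296

With E = 37, F = 0, G = u^2, L = 0, M = 0, N = 6*sqrt(37)*u^2/(37*Abs(u)), assemble
  H = (EN − 2FM + GL) / (2(EG − F²)) = 3*sqrt(37)/(37*Abs(u)).
At (u, v) = (8, -4*pi/5): H = 3*sqrt(37)/296.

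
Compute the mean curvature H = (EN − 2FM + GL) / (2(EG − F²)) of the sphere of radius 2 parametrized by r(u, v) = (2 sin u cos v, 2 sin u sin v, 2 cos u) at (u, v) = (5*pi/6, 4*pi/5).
H = -1/2

With E = 4, F = 0, G = 4*sin(u)^2, L = -2*sin(u)/Abs(sin(u)), M = 0, N = -2*sin(u)^3/Abs(sin(u)), assemble
  H = (EN − 2FM + GL) / (2(EG − F²)) = -sin(u)/(2*Abs(sin(u))).
At (u, v) = (5*pi/6, 4*pi/5): H = -1/2.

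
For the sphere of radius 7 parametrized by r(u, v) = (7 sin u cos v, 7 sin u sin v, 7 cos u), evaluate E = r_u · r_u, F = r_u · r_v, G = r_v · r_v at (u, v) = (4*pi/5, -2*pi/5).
E = 49;  F = 0;  G = 245/8 - 49*sqrt(5)/8

Partials: r_u = (7*cos(u)*cos(v), 7*sin(v)*cos(u), -7*sin(u)), r_v = (-7*sin(u)*sin(v), 7*sin(u)*cos(v), 0). As functions of (u, v):
  E = r_u · r_u = 49,
  F = r_u · r_v = 0,
  G = r_v · r_v = 49*sin(u)^2.
Evaluating at (u, v) = (4*pi/5, -2*pi/5): E = 49, F = 0, G = 245/8 - 49*sqrt(5)/8.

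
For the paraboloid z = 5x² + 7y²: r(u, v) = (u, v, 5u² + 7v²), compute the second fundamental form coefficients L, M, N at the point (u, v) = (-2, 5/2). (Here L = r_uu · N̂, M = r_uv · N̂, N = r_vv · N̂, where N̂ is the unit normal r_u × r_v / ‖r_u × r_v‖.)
L = 5*sqrt(1626)/813;  M = 0;  N = 7*sqrt(1626)/813

Compute the unit normal N̂(u, v) = (-10*u/sqrt(100*u^2 + 196*v^2 + 1), -14*v/sqrt(100*u^2 + 196*v^2 + 1), 1/sqrt(100*u^2 + 196*v^2 + 1)), and the second partials r_uu, r_uv, r_vv. Take dot products:
  L(u, v) = r_uu · N̂ = 10/sqrt(100*u^2 + 196*v^2 + 1),
  M(u, v) = r_uv · N̂ = 0,
  N(u, v) = r_vv · N̂ = 14/sqrt(100*u^2 + 196*v^2 + 1).
Evaluating at (u, v) = (-2, 5/2):
  L = 5*sqrt(1626)/813, M = 0, N = 7*sqrt(1626)/813.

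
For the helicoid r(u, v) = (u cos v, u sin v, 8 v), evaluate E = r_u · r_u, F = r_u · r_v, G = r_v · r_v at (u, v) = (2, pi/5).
E = 1;  F = 0;  G = 68

Partials: r_u = (cos(v), sin(v), 0), r_v = (-u*sin(v), u*cos(v), 8). As functions of (u, v):
  E = r_u · r_u = 1,
  F = r_u · r_v = 0,
  G = r_v · r_v = u^2 + 64.
Evaluating at (u, v) = (2, pi/5): E = 1, F = 0, G = 68.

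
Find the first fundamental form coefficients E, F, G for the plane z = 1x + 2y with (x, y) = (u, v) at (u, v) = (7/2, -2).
E = 2;  F = 2;  G = 5

Partials: r_u = (1, 0, 1), r_v = (0, 1, 2). As functions of (u, v):
  E = r_u · r_u = 2,
  F = r_u · r_v = 2,
  G = r_v · r_v = 5.
Evaluating at (u, v) = (7/2, -2): E = 2, F = 2, G = 5.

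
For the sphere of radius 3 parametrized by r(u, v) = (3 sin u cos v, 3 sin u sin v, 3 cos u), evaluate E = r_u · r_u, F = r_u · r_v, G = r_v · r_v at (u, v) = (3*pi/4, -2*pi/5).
E = 9;  F = 0;  G = 9/2

Partials: r_u = (3*cos(u)*cos(v), 3*sin(v)*cos(u), -3*sin(u)), r_v = (-3*sin(u)*sin(v), 3*sin(u)*cos(v), 0). As functions of (u, v):
  E = r_u · r_u = 9,
  F = r_u · r_v = 0,
  G = r_v · r_v = 9*sin(u)^2.
Evaluating at (u, v) = (3*pi/4, -2*pi/5): E = 9, F = 0, G = 9/2.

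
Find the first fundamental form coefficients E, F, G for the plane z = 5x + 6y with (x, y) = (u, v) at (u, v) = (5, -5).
E = 26;  F = 30;  G = 37

Partials: r_u = (1, 0, 5), r_v = (0, 1, 6). As functions of (u, v):
  E = r_u · r_u = 26,
  F = r_u · r_v = 30,
  G = r_v · r_v = 37.
Evaluating at (u, v) = (5, -5): E = 26, F = 30, G = 37.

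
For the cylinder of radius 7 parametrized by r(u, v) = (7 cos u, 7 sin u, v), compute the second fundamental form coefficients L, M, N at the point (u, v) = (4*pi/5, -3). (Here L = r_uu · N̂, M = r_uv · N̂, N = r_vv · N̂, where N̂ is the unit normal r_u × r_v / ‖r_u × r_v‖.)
L = -7;  M = 0;  N = 0

Compute the unit normal N̂(u, v) = (cos(u), sin(u), 0), and the second partials r_uu, r_uv, r_vv. Take dot products:
  L(u, v) = r_uu · N̂ = -7,
  M(u, v) = r_uv · N̂ = 0,
  N(u, v) = r_vv · N̂ = 0.
Evaluating at (u, v) = (4*pi/5, -3):
  L = -7, M = 0, N = 0.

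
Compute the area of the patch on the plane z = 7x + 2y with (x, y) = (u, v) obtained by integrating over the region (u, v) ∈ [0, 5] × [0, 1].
Area = 15*sqrt(6)

Area = ∫∫ √(EG − F²) du dv with √(EG − F²) = 3*sqrt(6). Integrating over [0, 5] × [0, 1] gives 15*sqrt(6).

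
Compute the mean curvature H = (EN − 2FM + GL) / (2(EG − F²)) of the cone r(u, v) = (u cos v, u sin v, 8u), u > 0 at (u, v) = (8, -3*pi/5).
H = sqrt(65)/130

With E = 65, F = 0, G = u^2, L = 0, M = 0, N = 8*sqrt(65)*u^2/(65*Abs(u)), assemble
  H = (EN − 2FM + GL) / (2(EG − F²)) = 4*sqrt(65)/(65*Abs(u)).
At (u, v) = (8, -3*pi/5): H = sqrt(65)/130.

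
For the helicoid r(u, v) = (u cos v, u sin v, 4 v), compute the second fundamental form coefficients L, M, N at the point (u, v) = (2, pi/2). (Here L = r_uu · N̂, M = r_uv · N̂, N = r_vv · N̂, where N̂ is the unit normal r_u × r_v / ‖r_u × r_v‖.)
L = 0;  M = -2*sqrt(5)/5;  N = 0

Compute the unit normal N̂(u, v) = (4*sin(v)/sqrt(u^2 + 16), -4*cos(v)/sqrt(u^2 + 16), u/sqrt(u^2 + 16)), and the second partials r_uu, r_uv, r_vv. Take dot products:
  L(u, v) = r_uu · N̂ = 0,
  M(u, v) = r_uv · N̂ = -4/sqrt(u^2 + 16),
  N(u, v) = r_vv · N̂ = 0.
Evaluating at (u, v) = (2, pi/2):
  L = 0, M = -2*sqrt(5)/5, N = 0.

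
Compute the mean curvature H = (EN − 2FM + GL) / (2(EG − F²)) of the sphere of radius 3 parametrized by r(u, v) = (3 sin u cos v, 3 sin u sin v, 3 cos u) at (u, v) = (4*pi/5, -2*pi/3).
H = -1/3

With E = 9, F = 0, G = 9*sin(u)^2, L = -3*sin(u)/Abs(sin(u)), M = 0, N = -3*sin(u)^3/Abs(sin(u)), assemble
  H = (EN − 2FM + GL) / (2(EG − F²)) = -sin(u)/(3*Abs(sin(u))).
At (u, v) = (4*pi/5, -2*pi/3): H = -1/3.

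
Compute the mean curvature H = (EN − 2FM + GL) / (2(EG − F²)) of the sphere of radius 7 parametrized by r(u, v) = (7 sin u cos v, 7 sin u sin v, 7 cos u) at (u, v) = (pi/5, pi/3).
H = -1/7

With E = 49, F = 0, G = 49*sin(u)^2, L = -7*sin(u)/Abs(sin(u)), M = 0, N = -7*sin(u)^3/Abs(sin(u)), assemble
  H = (EN − 2FM + GL) / (2(EG − F²)) = -sin(u)/(7*Abs(sin(u))).
At (u, v) = (pi/5, pi/3): H = -1/7.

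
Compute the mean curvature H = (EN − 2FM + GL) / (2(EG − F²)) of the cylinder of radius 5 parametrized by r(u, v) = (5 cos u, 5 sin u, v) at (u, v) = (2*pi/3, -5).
H = -1/10

With E = 25, F = 0, G = 1, L = -5, M = 0, N = 0, assemble
  H = (EN − 2FM + GL) / (2(EG − F²)) = -1/10.
At (u, v) = (2*pi/3, -5): H = -1/10.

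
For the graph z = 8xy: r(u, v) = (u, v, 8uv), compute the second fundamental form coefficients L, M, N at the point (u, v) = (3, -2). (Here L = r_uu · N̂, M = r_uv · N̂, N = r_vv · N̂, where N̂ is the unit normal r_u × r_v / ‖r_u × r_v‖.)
L = 0;  M = 8*sqrt(17)/119;  N = 0

Compute the unit normal N̂(u, v) = (-8*v/sqrt(64*u^2 + 64*v^2 + 1), -8*u/sqrt(64*u^2 + 64*v^2 + 1), 1/sqrt(64*u^2 + 64*v^2 + 1)), and the second partials r_uu, r_uv, r_vv. Take dot products:
  L(u, v) = r_uu · N̂ = 0,
  M(u, v) = r_uv · N̂ = 8/sqrt(64*u^2 + 64*v^2 + 1),
  N(u, v) = r_vv · N̂ = 0.
Evaluating at (u, v) = (3, -2):
  L = 0, M = 8*sqrt(17)/119, N = 0.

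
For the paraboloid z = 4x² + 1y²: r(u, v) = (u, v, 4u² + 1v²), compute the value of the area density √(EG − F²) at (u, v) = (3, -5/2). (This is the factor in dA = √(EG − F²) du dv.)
√(EG − F²)|_{(3, -5/2)} = sqrt(602)

E = 64*u^2 + 1, F = 16*u*v, G = 4*v^2 + 1, so EG − F² = 64*u^2 + 4*v^2 + 1. Taking the positive square root: √(EG − F²) = sqrt(64*u^2 + 4*v^2 + 1). At (u, v) = (3, -5/2): sqrt(602).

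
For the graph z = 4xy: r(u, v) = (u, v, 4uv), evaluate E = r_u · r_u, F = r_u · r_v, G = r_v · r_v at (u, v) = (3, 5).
E = 401;  F = 240;  G = 145

Partials: r_u = (1, 0, 4*v), r_v = (0, 1, 4*u). As functions of (u, v):
  E = r_u · r_u = 16*v^2 + 1,
  F = r_u · r_v = 16*u*v,
  G = r_v · r_v = 16*u^2 + 1.
Evaluating at (u, v) = (3, 5): E = 401, F = 240, G = 145.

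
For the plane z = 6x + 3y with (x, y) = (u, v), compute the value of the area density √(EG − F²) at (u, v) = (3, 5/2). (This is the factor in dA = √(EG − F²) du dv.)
√(EG − F²)|_{(3, 5/2)} = sqrt(46)

E = 37, F = 18, G = 10, so EG − F² = 46. Taking the positive square root: √(EG − F²) = sqrt(46). At (u, v) = (3, 5/2): sqrt(46).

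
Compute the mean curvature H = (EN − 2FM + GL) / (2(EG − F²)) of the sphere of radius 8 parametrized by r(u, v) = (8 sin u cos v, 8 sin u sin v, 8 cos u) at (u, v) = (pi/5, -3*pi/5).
H = -1/8

With E = 64, F = 0, G = 64*sin(u)^2, L = -8*sin(u)/Abs(sin(u)), M = 0, N = -8*sin(u)^3/Abs(sin(u)), assemble
  H = (EN − 2FM + GL) / (2(EG − F²)) = -sin(u)/(8*Abs(sin(u))).
At (u, v) = (pi/5, -3*pi/5): H = -1/8.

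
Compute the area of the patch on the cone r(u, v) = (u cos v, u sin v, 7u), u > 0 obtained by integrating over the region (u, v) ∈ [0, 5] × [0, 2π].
Area = 125*sqrt(2)*pi

Area = ∫∫ √(EG − F²) du dv with √(EG − F²) = 5*sqrt(2)*Abs(u). Integrating over [0, 5] × [0, 2π] gives 125*sqrt(2)*pi.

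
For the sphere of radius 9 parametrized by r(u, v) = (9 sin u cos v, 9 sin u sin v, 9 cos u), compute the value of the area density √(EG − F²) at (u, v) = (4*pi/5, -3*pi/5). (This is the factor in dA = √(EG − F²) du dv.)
√(EG − F²)|_{(4*pi/5, -3*pi/5)} = 81*sqrt(10 - 2*sqrt(5))/4

E = 81, F = 0, G = 81*sin(u)^2, so EG − F² = 6561*sin(u)^2. Taking the positive square root: √(EG − F²) = 81*Abs(sin(u)). At (u, v) = (4*pi/5, -3*pi/5): 81*sqrt(10 - 2*sqrt(5))/4.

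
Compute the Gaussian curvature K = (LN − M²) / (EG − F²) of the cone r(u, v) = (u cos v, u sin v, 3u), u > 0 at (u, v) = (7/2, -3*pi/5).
K = 0

Coefficients of the first fundamental form: E = 10, F = 0, G = u^2.
Coefficients of the second fundamental form: L = 0, M = 0, N = 3*sqrt(10)*u^2/(10*Abs(u)).
Assemble K = (LN − M²)/(EG − F²) = 0. At (u, v) = (7/2, -3*pi/5): K = 0.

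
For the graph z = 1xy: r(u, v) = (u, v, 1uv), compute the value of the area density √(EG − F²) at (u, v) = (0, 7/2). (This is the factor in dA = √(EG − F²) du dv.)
√(EG − F²)|_{(0, 7/2)} = sqrt(53)/2

E = v^2 + 1, F = u*v, G = u^2 + 1, so EG − F² = u^2 + v^2 + 1. Taking the positive square root: √(EG − F²) = sqrt(u^2 + v^2 + 1). At (u, v) = (0, 7/2): sqrt(53)/2.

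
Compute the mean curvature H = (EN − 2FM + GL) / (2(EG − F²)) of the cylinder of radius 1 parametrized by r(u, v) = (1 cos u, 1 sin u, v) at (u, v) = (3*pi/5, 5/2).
H = -1/2

With E = 1, F = 0, G = 1, L = -1, M = 0, N = 0, assemble
  H = (EN − 2FM + GL) / (2(EG − F²)) = -1/2.
At (u, v) = (3*pi/5, 5/2): H = -1/2.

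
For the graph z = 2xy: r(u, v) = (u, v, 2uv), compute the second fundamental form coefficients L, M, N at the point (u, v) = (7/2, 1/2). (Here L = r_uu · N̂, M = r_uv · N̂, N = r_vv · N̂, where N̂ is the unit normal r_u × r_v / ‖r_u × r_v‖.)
L = 0;  M = 2*sqrt(51)/51;  N = 0

Compute the unit normal N̂(u, v) = (-2*v/sqrt(4*u^2 + 4*v^2 + 1), -2*u/sqrt(4*u^2 + 4*v^2 + 1), 1/sqrt(4*u^2 + 4*v^2 + 1)), and the second partials r_uu, r_uv, r_vv. Take dot products:
  L(u, v) = r_uu · N̂ = 0,
  M(u, v) = r_uv · N̂ = 2/sqrt(4*u^2 + 4*v^2 + 1),
  N(u, v) = r_vv · N̂ = 0.
Evaluating at (u, v) = (7/2, 1/2):
  L = 0, M = 2*sqrt(51)/51, N = 0.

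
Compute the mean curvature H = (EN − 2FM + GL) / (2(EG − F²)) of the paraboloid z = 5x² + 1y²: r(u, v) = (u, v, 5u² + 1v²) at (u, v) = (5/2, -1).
H = 31*sqrt(70)/6300

With E = 100*u^2 + 1, F = 20*u*v, G = 4*v^2 + 1, L = 10/sqrt(100*u^2 + 4*v^2 + 1), M = 0, N = 2/sqrt(100*u^2 + 4*v^2 + 1), assemble
  H = (EN − 2FM + GL) / (2(EG − F²)) = 2*(50*u^2 + 10*v^2 + 3)/(100*u^2 + 4*v^2 + 1)^(3/2).
At (u, v) = (5/2, -1): H = 31*sqrt(70)/6300.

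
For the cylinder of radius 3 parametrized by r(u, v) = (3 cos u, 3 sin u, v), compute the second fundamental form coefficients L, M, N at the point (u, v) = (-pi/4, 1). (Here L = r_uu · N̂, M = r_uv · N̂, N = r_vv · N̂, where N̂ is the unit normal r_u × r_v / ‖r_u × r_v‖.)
L = -3;  M = 0;  N = 0

Compute the unit normal N̂(u, v) = (cos(u), sin(u), 0), and the second partials r_uu, r_uv, r_vv. Take dot products:
  L(u, v) = r_uu · N̂ = -3,
  M(u, v) = r_uv · N̂ = 0,
  N(u, v) = r_vv · N̂ = 0.
Evaluating at (u, v) = (-pi/4, 1):
  L = -3, M = 0, N = 0.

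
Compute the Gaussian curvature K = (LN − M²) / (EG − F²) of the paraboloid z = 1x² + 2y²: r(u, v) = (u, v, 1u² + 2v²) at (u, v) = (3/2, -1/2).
K = 2/49

Coefficients of the first fundamental form: E = 4*u^2 + 1, F = 8*u*v, G = 16*v^2 + 1.
Coefficients of the second fundamental form: L = 2/sqrt(4*u^2 + 16*v^2 + 1), M = 0, N = 4/sqrt(4*u^2 + 16*v^2 + 1).
Assemble K = (LN − M²)/(EG − F²) = 8/(16*u^4 + 128*u^2*v^2 + 8*u^2 + 256*v^4 + 32*v^2 + 1). At (u, v) = (3/2, -1/2): K = 2/49.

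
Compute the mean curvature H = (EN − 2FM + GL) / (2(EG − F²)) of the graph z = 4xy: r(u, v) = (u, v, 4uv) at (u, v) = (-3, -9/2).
H = -864*sqrt(469)/219961

With E = 16*v^2 + 1, F = 16*u*v, G = 16*u^2 + 1, L = 0, M = 4/sqrt(16*u^2 + 16*v^2 + 1), N = 0, assemble
  H = (EN − 2FM + GL) / (2(EG − F²)) = -64*u*v/(16*u^2 + 16*v^2 + 1)^(3/2).
At (u, v) = (-3, -9/2): H = -864*sqrt(469)/219961.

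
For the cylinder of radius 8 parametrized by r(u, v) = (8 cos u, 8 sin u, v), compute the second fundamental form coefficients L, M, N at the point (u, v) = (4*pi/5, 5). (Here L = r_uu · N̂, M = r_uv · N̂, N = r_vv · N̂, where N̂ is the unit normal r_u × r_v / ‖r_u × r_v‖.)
L = -8;  M = 0;  N = 0

Compute the unit normal N̂(u, v) = (cos(u), sin(u), 0), and the second partials r_uu, r_uv, r_vv. Take dot products:
  L(u, v) = r_uu · N̂ = -8,
  M(u, v) = r_uv · N̂ = 0,
  N(u, v) = r_vv · N̂ = 0.
Evaluating at (u, v) = (4*pi/5, 5):
  L = -8, M = 0, N = 0.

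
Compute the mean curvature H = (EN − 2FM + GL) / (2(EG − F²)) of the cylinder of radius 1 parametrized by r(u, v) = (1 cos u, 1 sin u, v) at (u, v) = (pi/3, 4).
H = -1/2

With E = 1, F = 0, G = 1, L = -1, M = 0, N = 0, assemble
  H = (EN − 2FM + GL) / (2(EG − F²)) = -1/2.
At (u, v) = (pi/3, 4): H = -1/2.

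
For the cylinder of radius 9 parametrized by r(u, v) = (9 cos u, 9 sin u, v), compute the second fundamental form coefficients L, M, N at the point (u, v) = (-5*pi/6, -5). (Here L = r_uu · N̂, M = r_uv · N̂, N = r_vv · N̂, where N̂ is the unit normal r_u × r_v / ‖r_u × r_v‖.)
L = -9;  M = 0;  N = 0

Compute the unit normal N̂(u, v) = (cos(u), sin(u), 0), and the second partials r_uu, r_uv, r_vv. Take dot products:
  L(u, v) = r_uu · N̂ = -9,
  M(u, v) = r_uv · N̂ = 0,
  N(u, v) = r_vv · N̂ = 0.
Evaluating at (u, v) = (-5*pi/6, -5):
  L = -9, M = 0, N = 0.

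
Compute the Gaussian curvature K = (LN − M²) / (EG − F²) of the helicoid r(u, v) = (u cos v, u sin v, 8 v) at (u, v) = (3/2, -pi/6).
K = -1024/70225

Coefficients of the first fundamental form: E = 1, F = 0, G = u^2 + 64.
Coefficients of the second fundamental form: L = 0, M = -8/sqrt(u^2 + 64), N = 0.
Assemble K = (LN − M²)/(EG − F²) = -64/(u^2 + 64)^2. At (u, v) = (3/2, -pi/6): K = -1024/70225.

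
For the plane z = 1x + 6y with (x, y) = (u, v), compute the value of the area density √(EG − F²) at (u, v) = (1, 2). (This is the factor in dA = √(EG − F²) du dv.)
√(EG − F²)|_{(1, 2)} = sqrt(38)

E = 2, F = 6, G = 37, so EG − F² = 38. Taking the positive square root: √(EG − F²) = sqrt(38). At (u, v) = (1, 2): sqrt(38).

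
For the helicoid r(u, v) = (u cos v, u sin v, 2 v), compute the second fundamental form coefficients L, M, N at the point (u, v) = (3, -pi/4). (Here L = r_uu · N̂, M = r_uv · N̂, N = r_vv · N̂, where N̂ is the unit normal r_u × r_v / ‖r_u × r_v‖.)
L = 0;  M = -2*sqrt(13)/13;  N = 0

Compute the unit normal N̂(u, v) = (2*sin(v)/sqrt(u^2 + 4), -2*cos(v)/sqrt(u^2 + 4), u/sqrt(u^2 + 4)), and the second partials r_uu, r_uv, r_vv. Take dot products:
  L(u, v) = r_uu · N̂ = 0,
  M(u, v) = r_uv · N̂ = -2/sqrt(u^2 + 4),
  N(u, v) = r_vv · N̂ = 0.
Evaluating at (u, v) = (3, -pi/4):
  L = 0, M = -2*sqrt(13)/13, N = 0.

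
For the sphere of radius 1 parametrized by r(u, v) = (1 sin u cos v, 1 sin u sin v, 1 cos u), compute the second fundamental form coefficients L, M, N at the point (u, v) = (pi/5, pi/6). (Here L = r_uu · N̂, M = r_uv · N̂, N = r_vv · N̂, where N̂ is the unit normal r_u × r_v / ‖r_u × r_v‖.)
L = -1;  M = 0;  N = -5/8 + sqrt(5)/8

Compute the unit normal N̂(u, v) = (sin(u)^2*cos(v)/Abs(sin(u)), sin(u)^2*sin(v)/Abs(sin(u)), sin(2*u)/(2*Abs(sin(u)))), and the second partials r_uu, r_uv, r_vv. Take dot products:
  L(u, v) = r_uu · N̂ = -sin(u)/Abs(sin(u)),
  M(u, v) = r_uv · N̂ = 0,
  N(u, v) = r_vv · N̂ = -sin(u)^3/Abs(sin(u)).
Evaluating at (u, v) = (pi/5, pi/6):
  L = -1, M = 0, N = -5/8 + sqrt(5)/8.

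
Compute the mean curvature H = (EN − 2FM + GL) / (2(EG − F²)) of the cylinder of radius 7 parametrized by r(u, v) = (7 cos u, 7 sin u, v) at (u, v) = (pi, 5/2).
H = -1/14

With E = 49, F = 0, G = 1, L = -7, M = 0, N = 0, assemble
  H = (EN − 2FM + GL) / (2(EG − F²)) = -1/14.
At (u, v) = (pi, 5/2): H = -1/14.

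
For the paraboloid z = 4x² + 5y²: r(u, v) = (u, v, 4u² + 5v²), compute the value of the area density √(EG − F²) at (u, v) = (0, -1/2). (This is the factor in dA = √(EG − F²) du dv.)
√(EG − F²)|_{(0, -1/2)} = sqrt(26)

E = 64*u^2 + 1, F = 80*u*v, G = 100*v^2 + 1, so EG − F² = 64*u^2 + 100*v^2 + 1. Taking the positive square root: √(EG − F²) = sqrt(64*u^2 + 100*v^2 + 1). At (u, v) = (0, -1/2): sqrt(26).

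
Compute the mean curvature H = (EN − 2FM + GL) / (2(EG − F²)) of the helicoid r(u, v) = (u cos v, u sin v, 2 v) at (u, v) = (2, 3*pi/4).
H = 0

With E = 1, F = 0, G = u^2 + 4, L = 0, M = -2/sqrt(u^2 + 4), N = 0, assemble
  H = (EN − 2FM + GL) / (2(EG − F²)) = 0.
At (u, v) = (2, 3*pi/4): H = 0.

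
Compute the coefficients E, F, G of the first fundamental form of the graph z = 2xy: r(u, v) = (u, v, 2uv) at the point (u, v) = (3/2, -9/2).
E = 82;  F = -27;  G = 10

Partials: r_u = (1, 0, 2*v), r_v = (0, 1, 2*u). As functions of (u, v):
  E = r_u · r_u = 4*v^2 + 1,
  F = r_u · r_v = 4*u*v,
  G = r_v · r_v = 4*u^2 + 1.
Evaluating at (u, v) = (3/2, -9/2): E = 82, F = -27, G = 10.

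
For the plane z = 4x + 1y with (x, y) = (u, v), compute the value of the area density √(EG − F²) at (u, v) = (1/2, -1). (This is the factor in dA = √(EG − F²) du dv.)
√(EG − F²)|_{(1/2, -1)} = 3*sqrt(2)

E = 17, F = 4, G = 2, so EG − F² = 18. Taking the positive square root: √(EG − F²) = 3*sqrt(2). At (u, v) = (1/2, -1): 3*sqrt(2).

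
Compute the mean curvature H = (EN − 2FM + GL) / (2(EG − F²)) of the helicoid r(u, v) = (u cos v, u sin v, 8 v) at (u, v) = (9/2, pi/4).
H = 0

With E = 1, F = 0, G = u^2 + 64, L = 0, M = -8/sqrt(u^2 + 64), N = 0, assemble
  H = (EN − 2FM + GL) / (2(EG − F²)) = 0.
At (u, v) = (9/2, pi/4): H = 0.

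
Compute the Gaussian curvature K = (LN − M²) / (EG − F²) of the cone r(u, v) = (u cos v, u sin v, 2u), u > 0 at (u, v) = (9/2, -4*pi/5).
K = 0

Coefficients of the first fundamental form: E = 5, F = 0, G = u^2.
Coefficients of the second fundamental form: L = 0, M = 0, N = 2*sqrt(5)*u^2/(5*Abs(u)).
Assemble K = (LN − M²)/(EG − F²) = 0. At (u, v) = (9/2, -4*pi/5): K = 0.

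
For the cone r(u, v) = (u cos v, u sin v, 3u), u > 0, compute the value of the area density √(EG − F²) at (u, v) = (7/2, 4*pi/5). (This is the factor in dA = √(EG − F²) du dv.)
√(EG − F²)|_{(7/2, 4*pi/5)} = 7*sqrt(10)/2

E = 10, F = 0, G = u^2, so EG − F² = 10*u^2. Taking the positive square root: √(EG − F²) = sqrt(10)*Abs(u). At (u, v) = (7/2, 4*pi/5): 7*sqrt(10)/2.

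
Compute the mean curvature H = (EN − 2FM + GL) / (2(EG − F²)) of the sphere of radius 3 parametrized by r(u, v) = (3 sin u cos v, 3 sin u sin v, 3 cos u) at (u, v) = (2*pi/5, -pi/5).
H = -1/3

With E = 9, F = 0, G = 9*sin(u)^2, L = -3*sin(u)/Abs(sin(u)), M = 0, N = -3*sin(u)^3/Abs(sin(u)), assemble
  H = (EN − 2FM + GL) / (2(EG − F²)) = -sin(u)/(3*Abs(sin(u))).
At (u, v) = (2*pi/5, -pi/5): H = -1/3.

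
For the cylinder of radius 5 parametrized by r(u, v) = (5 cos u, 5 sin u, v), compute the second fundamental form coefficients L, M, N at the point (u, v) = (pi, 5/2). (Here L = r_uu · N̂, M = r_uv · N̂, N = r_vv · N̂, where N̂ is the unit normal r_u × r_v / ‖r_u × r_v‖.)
L = -5;  M = 0;  N = 0

Compute the unit normal N̂(u, v) = (cos(u), sin(u), 0), and the second partials r_uu, r_uv, r_vv. Take dot products:
  L(u, v) = r_uu · N̂ = -5,
  M(u, v) = r_uv · N̂ = 0,
  N(u, v) = r_vv · N̂ = 0.
Evaluating at (u, v) = (pi, 5/2):
  L = -5, M = 0, N = 0.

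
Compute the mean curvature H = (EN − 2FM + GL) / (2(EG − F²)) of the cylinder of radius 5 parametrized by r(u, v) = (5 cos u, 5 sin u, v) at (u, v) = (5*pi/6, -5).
H = -1/10

With E = 25, F = 0, G = 1, L = -5, M = 0, N = 0, assemble
  H = (EN − 2FM + GL) / (2(EG − F²)) = -1/10.
At (u, v) = (5*pi/6, -5): H = -1/10.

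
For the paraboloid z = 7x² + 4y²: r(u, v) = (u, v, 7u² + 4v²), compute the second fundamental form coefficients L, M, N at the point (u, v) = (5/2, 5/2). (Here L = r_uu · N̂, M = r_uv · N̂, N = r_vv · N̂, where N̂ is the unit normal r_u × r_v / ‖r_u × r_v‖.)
L = 7*sqrt(1626)/813;  M = 0;  N = 4*sqrt(1626)/813

Compute the unit normal N̂(u, v) = (-14*u/sqrt(196*u^2 + 64*v^2 + 1), -8*v/sqrt(196*u^2 + 64*v^2 + 1), 1/sqrt(196*u^2 + 64*v^2 + 1)), and the second partials r_uu, r_uv, r_vv. Take dot products:
  L(u, v) = r_uu · N̂ = 14/sqrt(196*u^2 + 64*v^2 + 1),
  M(u, v) = r_uv · N̂ = 0,
  N(u, v) = r_vv · N̂ = 8/sqrt(196*u^2 + 64*v^2 + 1).
Evaluating at (u, v) = (5/2, 5/2):
  L = 7*sqrt(1626)/813, M = 0, N = 4*sqrt(1626)/813.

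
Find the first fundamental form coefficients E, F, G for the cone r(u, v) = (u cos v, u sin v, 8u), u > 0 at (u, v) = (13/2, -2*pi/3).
E = 65;  F = 0;  G = 169/4

Partials: r_u = (cos(v), sin(v), 8), r_v = (-u*sin(v), u*cos(v), 0). As functions of (u, v):
  E = r_u · r_u = 65,
  F = r_u · r_v = 0,
  G = r_v · r_v = u^2.
Evaluating at (u, v) = (13/2, -2*pi/3): E = 65, F = 0, G = 169/4.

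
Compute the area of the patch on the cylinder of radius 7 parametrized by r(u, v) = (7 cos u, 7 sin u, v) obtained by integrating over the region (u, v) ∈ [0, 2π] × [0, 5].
Area = 70*pi

Area = ∫∫ √(EG − F²) du dv with √(EG − F²) = 7. Integrating over [0, 2π] × [0, 5] gives 70*pi.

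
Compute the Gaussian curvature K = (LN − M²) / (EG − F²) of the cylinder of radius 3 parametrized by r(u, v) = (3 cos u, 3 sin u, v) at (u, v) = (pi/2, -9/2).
K = 0

Coefficients of the first fundamental form: E = 9, F = 0, G = 1.
Coefficients of the second fundamental form: L = -3, M = 0, N = 0.
Assemble K = (LN − M²)/(EG − F²) = 0. At (u, v) = (pi/2, -9/2): K = 0.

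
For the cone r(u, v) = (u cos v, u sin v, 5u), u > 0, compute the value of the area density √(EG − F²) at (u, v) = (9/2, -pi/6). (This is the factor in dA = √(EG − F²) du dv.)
√(EG − F²)|_{(9/2, -pi/6)} = 9*sqrt(26)/2

E = 26, F = 0, G = u^2, so EG − F² = 26*u^2. Taking the positive square root: √(EG − F²) = sqrt(26)*Abs(u). At (u, v) = (9/2, -pi/6): 9*sqrt(26)/2.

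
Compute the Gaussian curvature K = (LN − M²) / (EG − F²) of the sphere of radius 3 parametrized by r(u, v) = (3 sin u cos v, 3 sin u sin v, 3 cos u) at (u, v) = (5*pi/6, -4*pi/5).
K = 1/9

Coefficients of the first fundamental form: E = 9, F = 0, G = 9*sin(u)^2.
Coefficients of the second fundamental form: L = -3*sin(u)/Abs(sin(u)), M = 0, N = -3*sin(u)^3/Abs(sin(u)).
Assemble K = (LN − M²)/(EG − F²) = 1/9. At (u, v) = (5*pi/6, -4*pi/5): K = 1/9.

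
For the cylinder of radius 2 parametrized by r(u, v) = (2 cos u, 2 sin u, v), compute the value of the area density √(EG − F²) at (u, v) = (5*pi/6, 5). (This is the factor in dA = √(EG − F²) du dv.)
√(EG − F²)|_{(5*pi/6, 5)} = 2

E = 4, F = 0, G = 1, so EG − F² = 4. Taking the positive square root: √(EG − F²) = 2. At (u, v) = (5*pi/6, 5): 2.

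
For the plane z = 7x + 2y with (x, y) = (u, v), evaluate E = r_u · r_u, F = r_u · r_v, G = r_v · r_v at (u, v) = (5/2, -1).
E = 50;  F = 14;  G = 5

Partials: r_u = (1, 0, 7), r_v = (0, 1, 2). As functions of (u, v):
  E = r_u · r_u = 50,
  F = r_u · r_v = 14,
  G = r_v · r_v = 5.
Evaluating at (u, v) = (5/2, -1): E = 50, F = 14, G = 5.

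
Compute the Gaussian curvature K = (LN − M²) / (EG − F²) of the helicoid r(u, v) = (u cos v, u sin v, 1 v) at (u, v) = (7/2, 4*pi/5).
K = -16/2809

Coefficients of the first fundamental form: E = 1, F = 0, G = u^2 + 1.
Coefficients of the second fundamental form: L = 0, M = -1/sqrt(u^2 + 1), N = 0.
Assemble K = (LN − M²)/(EG − F²) = -1/(u^2 + 1)^2. At (u, v) = (7/2, 4*pi/5): K = -16/2809.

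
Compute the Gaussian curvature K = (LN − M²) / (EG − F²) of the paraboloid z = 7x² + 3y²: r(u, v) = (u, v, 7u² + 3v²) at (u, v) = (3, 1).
K = 84/3243601

Coefficients of the first fundamental form: E = 196*u^2 + 1, F = 84*u*v, G = 36*v^2 + 1.
Coefficients of the second fundamental form: L = 14/sqrt(196*u^2 + 36*v^2 + 1), M = 0, N = 6/sqrt(196*u^2 + 36*v^2 + 1).
Assemble K = (LN − M²)/(EG − F²) = 84/(38416*u^4 + 14112*u^2*v^2 + 392*u^2 + 1296*v^4 + 72*v^2 + 1). At (u, v) = (3, 1): K = 84/3243601.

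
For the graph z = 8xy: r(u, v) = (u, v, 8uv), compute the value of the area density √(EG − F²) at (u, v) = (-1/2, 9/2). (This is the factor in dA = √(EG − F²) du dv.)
√(EG − F²)|_{(-1/2, 9/2)} = sqrt(1313)

E = 64*v^2 + 1, F = 64*u*v, G = 64*u^2 + 1, so EG − F² = 64*u^2 + 64*v^2 + 1. Taking the positive square root: √(EG − F²) = sqrt(64*u^2 + 64*v^2 + 1). At (u, v) = (-1/2, 9/2): sqrt(1313).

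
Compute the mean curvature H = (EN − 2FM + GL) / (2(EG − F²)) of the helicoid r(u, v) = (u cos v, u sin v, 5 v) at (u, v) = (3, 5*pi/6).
H = 0

With E = 1, F = 0, G = u^2 + 25, L = 0, M = -5/sqrt(u^2 + 25), N = 0, assemble
  H = (EN − 2FM + GL) / (2(EG − F²)) = 0.
At (u, v) = (3, 5*pi/6): H = 0.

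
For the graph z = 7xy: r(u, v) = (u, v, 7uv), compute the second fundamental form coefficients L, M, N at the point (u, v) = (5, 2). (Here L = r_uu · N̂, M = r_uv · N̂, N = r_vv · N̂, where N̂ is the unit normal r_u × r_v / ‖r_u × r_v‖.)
L = 0;  M = 7*sqrt(158)/474;  N = 0

Compute the unit normal N̂(u, v) = (-7*v/sqrt(49*u^2 + 49*v^2 + 1), -7*u/sqrt(49*u^2 + 49*v^2 + 1), 1/sqrt(49*u^2 + 49*v^2 + 1)), and the second partials r_uu, r_uv, r_vv. Take dot products:
  L(u, v) = r_uu · N̂ = 0,
  M(u, v) = r_uv · N̂ = 7/sqrt(49*u^2 + 49*v^2 + 1),
  N(u, v) = r_vv · N̂ = 0.
Evaluating at (u, v) = (5, 2):
  L = 0, M = 7*sqrt(158)/474, N = 0.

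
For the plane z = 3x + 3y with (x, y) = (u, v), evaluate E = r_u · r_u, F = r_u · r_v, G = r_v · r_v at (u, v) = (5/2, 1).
E = 10;  F = 9;  G = 10

Partials: r_u = (1, 0, 3), r_v = (0, 1, 3). As functions of (u, v):
  E = r_u · r_u = 10,
  F = r_u · r_v = 9,
  G = r_v · r_v = 10.
Evaluating at (u, v) = (5/2, 1): E = 10, F = 9, G = 10.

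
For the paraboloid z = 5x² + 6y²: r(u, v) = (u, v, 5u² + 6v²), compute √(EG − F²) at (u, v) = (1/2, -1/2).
√(EG − F²)|_{(1/2, -1/2)} = sqrt(62)

E = 100*u^2 + 1, F = 120*u*v, G = 144*v^2 + 1; EG − F² = 100*u^2 + 144*v^2 + 1; √(EG − F²) = sqrt(100*u^2 + 144*v^2 + 1). At the given point: sqrt(62).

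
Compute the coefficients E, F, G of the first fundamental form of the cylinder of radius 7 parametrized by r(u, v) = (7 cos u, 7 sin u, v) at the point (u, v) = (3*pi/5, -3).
E = 49;  F = 0;  G = 1

Partials: r_u = (-7*sin(u), 7*cos(u), 0), r_v = (0, 0, 1). As functions of (u, v):
  E = r_u · r_u = 49,
  F = r_u · r_v = 0,
  G = r_v · r_v = 1.
Evaluating at (u, v) = (3*pi/5, -3): E = 49, F = 0, G = 1.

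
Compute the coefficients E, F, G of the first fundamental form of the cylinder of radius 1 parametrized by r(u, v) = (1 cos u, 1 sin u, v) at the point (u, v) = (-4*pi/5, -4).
E = 1;  F = 0;  G = 1

Partials: r_u = (-sin(u), cos(u), 0), r_v = (0, 0, 1). As functions of (u, v):
  E = r_u · r_u = 1,
  F = r_u · r_v = 0,
  G = r_v · r_v = 1.
Evaluating at (u, v) = (-4*pi/5, -4): E = 1, F = 0, G = 1.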